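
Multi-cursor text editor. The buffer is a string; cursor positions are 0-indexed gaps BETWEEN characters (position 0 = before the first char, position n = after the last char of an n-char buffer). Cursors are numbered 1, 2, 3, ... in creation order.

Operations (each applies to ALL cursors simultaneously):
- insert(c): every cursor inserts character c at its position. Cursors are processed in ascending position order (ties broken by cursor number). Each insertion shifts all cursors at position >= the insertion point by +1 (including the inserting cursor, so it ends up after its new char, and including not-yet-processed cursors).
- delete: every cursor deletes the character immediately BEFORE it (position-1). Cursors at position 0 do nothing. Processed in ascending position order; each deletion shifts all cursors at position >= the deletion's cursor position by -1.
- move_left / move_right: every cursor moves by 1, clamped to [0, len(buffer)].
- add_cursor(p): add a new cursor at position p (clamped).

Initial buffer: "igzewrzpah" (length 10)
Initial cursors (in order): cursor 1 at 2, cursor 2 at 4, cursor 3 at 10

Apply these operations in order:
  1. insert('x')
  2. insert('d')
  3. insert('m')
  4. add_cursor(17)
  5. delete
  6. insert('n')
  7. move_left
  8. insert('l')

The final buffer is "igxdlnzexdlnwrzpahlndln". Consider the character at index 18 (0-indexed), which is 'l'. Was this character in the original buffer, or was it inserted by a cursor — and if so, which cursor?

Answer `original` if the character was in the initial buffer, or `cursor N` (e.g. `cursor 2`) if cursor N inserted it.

After op 1 (insert('x')): buffer="igxzexwrzpahx" (len 13), cursors c1@3 c2@6 c3@13, authorship ..1..2......3
After op 2 (insert('d')): buffer="igxdzexdwrzpahxd" (len 16), cursors c1@4 c2@8 c3@16, authorship ..11..22......33
After op 3 (insert('m')): buffer="igxdmzexdmwrzpahxdm" (len 19), cursors c1@5 c2@10 c3@19, authorship ..111..222......333
After op 4 (add_cursor(17)): buffer="igxdmzexdmwrzpahxdm" (len 19), cursors c1@5 c2@10 c4@17 c3@19, authorship ..111..222......333
After op 5 (delete): buffer="igxdzexdwrzpahd" (len 15), cursors c1@4 c2@8 c4@14 c3@15, authorship ..11..22......3
After op 6 (insert('n')): buffer="igxdnzexdnwrzpahndn" (len 19), cursors c1@5 c2@10 c4@17 c3@19, authorship ..111..222......433
After op 7 (move_left): buffer="igxdnzexdnwrzpahndn" (len 19), cursors c1@4 c2@9 c4@16 c3@18, authorship ..111..222......433
After op 8 (insert('l')): buffer="igxdlnzexdlnwrzpahlndln" (len 23), cursors c1@5 c2@11 c4@19 c3@22, authorship ..1111..2222......44333
Authorship (.=original, N=cursor N): . . 1 1 1 1 . . 2 2 2 2 . . . . . . 4 4 3 3 3
Index 18: author = 4

Answer: cursor 4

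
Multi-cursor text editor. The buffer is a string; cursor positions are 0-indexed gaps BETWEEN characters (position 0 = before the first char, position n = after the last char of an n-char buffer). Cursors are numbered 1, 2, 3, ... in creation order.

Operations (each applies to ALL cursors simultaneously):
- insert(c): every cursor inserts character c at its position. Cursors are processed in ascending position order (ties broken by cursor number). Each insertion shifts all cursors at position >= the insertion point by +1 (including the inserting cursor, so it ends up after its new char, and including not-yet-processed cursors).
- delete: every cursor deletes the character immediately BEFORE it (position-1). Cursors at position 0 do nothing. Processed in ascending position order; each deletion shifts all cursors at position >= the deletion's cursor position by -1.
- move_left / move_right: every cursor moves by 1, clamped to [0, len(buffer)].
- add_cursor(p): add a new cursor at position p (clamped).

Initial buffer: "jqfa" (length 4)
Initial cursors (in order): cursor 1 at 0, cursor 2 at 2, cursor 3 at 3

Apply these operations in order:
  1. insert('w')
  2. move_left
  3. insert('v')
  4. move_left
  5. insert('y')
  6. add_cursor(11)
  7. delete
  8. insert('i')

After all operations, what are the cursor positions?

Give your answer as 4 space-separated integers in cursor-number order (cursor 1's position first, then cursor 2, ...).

Answer: 1 6 11 11

Derivation:
After op 1 (insert('w')): buffer="wjqwfwa" (len 7), cursors c1@1 c2@4 c3@6, authorship 1..2.3.
After op 2 (move_left): buffer="wjqwfwa" (len 7), cursors c1@0 c2@3 c3@5, authorship 1..2.3.
After op 3 (insert('v')): buffer="vwjqvwfvwa" (len 10), cursors c1@1 c2@5 c3@8, authorship 11..22.33.
After op 4 (move_left): buffer="vwjqvwfvwa" (len 10), cursors c1@0 c2@4 c3@7, authorship 11..22.33.
After op 5 (insert('y')): buffer="yvwjqyvwfyvwa" (len 13), cursors c1@1 c2@6 c3@10, authorship 111..222.333.
After op 6 (add_cursor(11)): buffer="yvwjqyvwfyvwa" (len 13), cursors c1@1 c2@6 c3@10 c4@11, authorship 111..222.333.
After op 7 (delete): buffer="vwjqvwfwa" (len 9), cursors c1@0 c2@4 c3@7 c4@7, authorship 11..22.3.
After op 8 (insert('i')): buffer="ivwjqivwfiiwa" (len 13), cursors c1@1 c2@6 c3@11 c4@11, authorship 111..222.343.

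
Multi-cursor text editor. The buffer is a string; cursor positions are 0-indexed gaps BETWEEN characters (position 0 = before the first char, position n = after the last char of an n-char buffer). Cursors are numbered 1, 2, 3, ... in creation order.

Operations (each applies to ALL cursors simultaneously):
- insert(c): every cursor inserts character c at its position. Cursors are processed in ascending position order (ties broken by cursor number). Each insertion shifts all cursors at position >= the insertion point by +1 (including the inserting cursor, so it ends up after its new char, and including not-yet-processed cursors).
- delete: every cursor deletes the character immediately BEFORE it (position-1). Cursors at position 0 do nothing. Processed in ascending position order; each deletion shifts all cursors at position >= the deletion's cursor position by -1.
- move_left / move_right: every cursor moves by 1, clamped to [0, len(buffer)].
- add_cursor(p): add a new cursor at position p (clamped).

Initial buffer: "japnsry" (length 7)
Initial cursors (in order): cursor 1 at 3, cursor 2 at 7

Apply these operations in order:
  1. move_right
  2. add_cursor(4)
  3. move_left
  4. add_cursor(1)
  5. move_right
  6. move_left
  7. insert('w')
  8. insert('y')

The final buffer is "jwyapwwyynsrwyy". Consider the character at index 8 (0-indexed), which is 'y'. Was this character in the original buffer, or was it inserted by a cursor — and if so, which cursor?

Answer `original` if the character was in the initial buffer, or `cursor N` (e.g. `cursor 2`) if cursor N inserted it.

After op 1 (move_right): buffer="japnsry" (len 7), cursors c1@4 c2@7, authorship .......
After op 2 (add_cursor(4)): buffer="japnsry" (len 7), cursors c1@4 c3@4 c2@7, authorship .......
After op 3 (move_left): buffer="japnsry" (len 7), cursors c1@3 c3@3 c2@6, authorship .......
After op 4 (add_cursor(1)): buffer="japnsry" (len 7), cursors c4@1 c1@3 c3@3 c2@6, authorship .......
After op 5 (move_right): buffer="japnsry" (len 7), cursors c4@2 c1@4 c3@4 c2@7, authorship .......
After op 6 (move_left): buffer="japnsry" (len 7), cursors c4@1 c1@3 c3@3 c2@6, authorship .......
After op 7 (insert('w')): buffer="jwapwwnsrwy" (len 11), cursors c4@2 c1@6 c3@6 c2@10, authorship .4..13...2.
After op 8 (insert('y')): buffer="jwyapwwyynsrwyy" (len 15), cursors c4@3 c1@9 c3@9 c2@14, authorship .44..1313...22.
Authorship (.=original, N=cursor N): . 4 4 . . 1 3 1 3 . . . 2 2 .
Index 8: author = 3

Answer: cursor 3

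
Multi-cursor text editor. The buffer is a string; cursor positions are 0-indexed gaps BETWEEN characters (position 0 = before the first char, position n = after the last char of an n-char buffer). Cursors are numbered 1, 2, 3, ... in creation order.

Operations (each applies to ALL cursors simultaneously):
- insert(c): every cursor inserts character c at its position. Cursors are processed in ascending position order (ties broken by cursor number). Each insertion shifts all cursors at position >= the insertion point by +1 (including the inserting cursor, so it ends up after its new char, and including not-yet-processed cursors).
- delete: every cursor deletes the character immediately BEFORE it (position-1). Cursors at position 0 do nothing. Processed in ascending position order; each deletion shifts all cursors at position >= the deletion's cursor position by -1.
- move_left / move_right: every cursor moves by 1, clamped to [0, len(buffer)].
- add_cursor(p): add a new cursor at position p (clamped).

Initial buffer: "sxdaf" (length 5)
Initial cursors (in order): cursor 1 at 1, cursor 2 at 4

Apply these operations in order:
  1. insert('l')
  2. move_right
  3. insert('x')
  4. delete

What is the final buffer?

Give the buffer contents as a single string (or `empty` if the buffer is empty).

Answer: slxdalf

Derivation:
After op 1 (insert('l')): buffer="slxdalf" (len 7), cursors c1@2 c2@6, authorship .1...2.
After op 2 (move_right): buffer="slxdalf" (len 7), cursors c1@3 c2@7, authorship .1...2.
After op 3 (insert('x')): buffer="slxxdalfx" (len 9), cursors c1@4 c2@9, authorship .1.1..2.2
After op 4 (delete): buffer="slxdalf" (len 7), cursors c1@3 c2@7, authorship .1...2.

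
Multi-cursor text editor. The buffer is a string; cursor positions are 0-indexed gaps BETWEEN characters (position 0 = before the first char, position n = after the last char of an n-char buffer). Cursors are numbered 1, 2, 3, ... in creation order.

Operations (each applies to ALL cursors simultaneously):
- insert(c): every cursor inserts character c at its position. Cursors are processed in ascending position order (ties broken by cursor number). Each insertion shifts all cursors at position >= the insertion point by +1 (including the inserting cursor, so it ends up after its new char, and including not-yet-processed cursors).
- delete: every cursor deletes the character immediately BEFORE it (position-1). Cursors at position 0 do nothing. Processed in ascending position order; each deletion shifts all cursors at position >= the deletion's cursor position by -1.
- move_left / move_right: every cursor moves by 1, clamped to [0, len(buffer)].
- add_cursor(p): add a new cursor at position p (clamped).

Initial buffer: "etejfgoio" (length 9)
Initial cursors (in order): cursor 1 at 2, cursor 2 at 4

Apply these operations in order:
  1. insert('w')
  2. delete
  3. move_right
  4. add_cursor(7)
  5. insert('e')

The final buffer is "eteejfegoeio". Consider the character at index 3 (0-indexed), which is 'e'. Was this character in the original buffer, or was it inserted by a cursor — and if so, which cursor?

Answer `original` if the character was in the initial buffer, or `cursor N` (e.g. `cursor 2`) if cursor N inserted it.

After op 1 (insert('w')): buffer="etwejwfgoio" (len 11), cursors c1@3 c2@6, authorship ..1..2.....
After op 2 (delete): buffer="etejfgoio" (len 9), cursors c1@2 c2@4, authorship .........
After op 3 (move_right): buffer="etejfgoio" (len 9), cursors c1@3 c2@5, authorship .........
After op 4 (add_cursor(7)): buffer="etejfgoio" (len 9), cursors c1@3 c2@5 c3@7, authorship .........
After op 5 (insert('e')): buffer="eteejfegoeio" (len 12), cursors c1@4 c2@7 c3@10, authorship ...1..2..3..
Authorship (.=original, N=cursor N): . . . 1 . . 2 . . 3 . .
Index 3: author = 1

Answer: cursor 1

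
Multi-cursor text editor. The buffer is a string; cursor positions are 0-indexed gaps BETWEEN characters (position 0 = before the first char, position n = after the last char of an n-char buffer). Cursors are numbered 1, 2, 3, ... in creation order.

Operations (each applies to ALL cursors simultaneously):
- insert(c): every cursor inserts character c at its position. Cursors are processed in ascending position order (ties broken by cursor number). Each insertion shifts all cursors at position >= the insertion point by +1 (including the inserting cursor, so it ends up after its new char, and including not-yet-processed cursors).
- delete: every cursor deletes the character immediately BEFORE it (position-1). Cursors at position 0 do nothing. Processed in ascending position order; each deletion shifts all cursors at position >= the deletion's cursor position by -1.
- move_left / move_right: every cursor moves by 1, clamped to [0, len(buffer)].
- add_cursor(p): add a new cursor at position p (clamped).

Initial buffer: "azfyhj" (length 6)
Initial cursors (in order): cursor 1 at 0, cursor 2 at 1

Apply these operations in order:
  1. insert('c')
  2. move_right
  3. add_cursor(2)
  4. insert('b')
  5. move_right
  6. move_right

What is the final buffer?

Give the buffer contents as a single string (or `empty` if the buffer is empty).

After op 1 (insert('c')): buffer="caczfyhj" (len 8), cursors c1@1 c2@3, authorship 1.2.....
After op 2 (move_right): buffer="caczfyhj" (len 8), cursors c1@2 c2@4, authorship 1.2.....
After op 3 (add_cursor(2)): buffer="caczfyhj" (len 8), cursors c1@2 c3@2 c2@4, authorship 1.2.....
After op 4 (insert('b')): buffer="cabbczbfyhj" (len 11), cursors c1@4 c3@4 c2@7, authorship 1.132.2....
After op 5 (move_right): buffer="cabbczbfyhj" (len 11), cursors c1@5 c3@5 c2@8, authorship 1.132.2....
After op 6 (move_right): buffer="cabbczbfyhj" (len 11), cursors c1@6 c3@6 c2@9, authorship 1.132.2....

Answer: cabbczbfyhj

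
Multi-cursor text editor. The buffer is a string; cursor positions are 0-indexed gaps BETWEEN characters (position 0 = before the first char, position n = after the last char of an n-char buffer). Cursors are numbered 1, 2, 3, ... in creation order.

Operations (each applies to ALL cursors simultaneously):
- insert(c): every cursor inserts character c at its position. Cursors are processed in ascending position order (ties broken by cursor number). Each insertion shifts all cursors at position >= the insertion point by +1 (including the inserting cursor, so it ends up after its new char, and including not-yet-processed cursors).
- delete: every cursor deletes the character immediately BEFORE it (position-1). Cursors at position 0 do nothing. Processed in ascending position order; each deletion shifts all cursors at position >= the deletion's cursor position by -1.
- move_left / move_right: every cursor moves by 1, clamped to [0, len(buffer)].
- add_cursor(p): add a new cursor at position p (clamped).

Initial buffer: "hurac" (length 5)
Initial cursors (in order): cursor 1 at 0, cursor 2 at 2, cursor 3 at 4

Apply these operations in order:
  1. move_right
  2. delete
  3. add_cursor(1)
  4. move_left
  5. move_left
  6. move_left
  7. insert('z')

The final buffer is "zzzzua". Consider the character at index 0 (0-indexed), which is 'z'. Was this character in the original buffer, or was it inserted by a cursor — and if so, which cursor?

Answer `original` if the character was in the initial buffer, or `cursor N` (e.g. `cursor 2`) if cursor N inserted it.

Answer: cursor 1

Derivation:
After op 1 (move_right): buffer="hurac" (len 5), cursors c1@1 c2@3 c3@5, authorship .....
After op 2 (delete): buffer="ua" (len 2), cursors c1@0 c2@1 c3@2, authorship ..
After op 3 (add_cursor(1)): buffer="ua" (len 2), cursors c1@0 c2@1 c4@1 c3@2, authorship ..
After op 4 (move_left): buffer="ua" (len 2), cursors c1@0 c2@0 c4@0 c3@1, authorship ..
After op 5 (move_left): buffer="ua" (len 2), cursors c1@0 c2@0 c3@0 c4@0, authorship ..
After op 6 (move_left): buffer="ua" (len 2), cursors c1@0 c2@0 c3@0 c4@0, authorship ..
After op 7 (insert('z')): buffer="zzzzua" (len 6), cursors c1@4 c2@4 c3@4 c4@4, authorship 1234..
Authorship (.=original, N=cursor N): 1 2 3 4 . .
Index 0: author = 1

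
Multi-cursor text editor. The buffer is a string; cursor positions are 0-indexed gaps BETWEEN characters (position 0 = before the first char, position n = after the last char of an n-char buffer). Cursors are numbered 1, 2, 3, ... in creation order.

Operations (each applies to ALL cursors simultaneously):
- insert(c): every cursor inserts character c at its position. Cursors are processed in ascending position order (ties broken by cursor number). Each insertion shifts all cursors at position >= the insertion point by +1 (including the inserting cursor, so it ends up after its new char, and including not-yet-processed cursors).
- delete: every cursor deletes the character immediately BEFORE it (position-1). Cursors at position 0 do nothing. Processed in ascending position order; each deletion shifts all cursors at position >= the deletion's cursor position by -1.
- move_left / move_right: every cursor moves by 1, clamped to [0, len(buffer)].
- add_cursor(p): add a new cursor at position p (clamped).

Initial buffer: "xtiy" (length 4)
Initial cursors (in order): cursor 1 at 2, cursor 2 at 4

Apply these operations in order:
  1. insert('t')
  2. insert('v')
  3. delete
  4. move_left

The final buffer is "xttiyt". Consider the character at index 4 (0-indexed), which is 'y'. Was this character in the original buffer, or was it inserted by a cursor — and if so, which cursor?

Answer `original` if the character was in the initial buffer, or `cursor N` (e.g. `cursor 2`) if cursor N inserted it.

Answer: original

Derivation:
After op 1 (insert('t')): buffer="xttiyt" (len 6), cursors c1@3 c2@6, authorship ..1..2
After op 2 (insert('v')): buffer="xttviytv" (len 8), cursors c1@4 c2@8, authorship ..11..22
After op 3 (delete): buffer="xttiyt" (len 6), cursors c1@3 c2@6, authorship ..1..2
After op 4 (move_left): buffer="xttiyt" (len 6), cursors c1@2 c2@5, authorship ..1..2
Authorship (.=original, N=cursor N): . . 1 . . 2
Index 4: author = original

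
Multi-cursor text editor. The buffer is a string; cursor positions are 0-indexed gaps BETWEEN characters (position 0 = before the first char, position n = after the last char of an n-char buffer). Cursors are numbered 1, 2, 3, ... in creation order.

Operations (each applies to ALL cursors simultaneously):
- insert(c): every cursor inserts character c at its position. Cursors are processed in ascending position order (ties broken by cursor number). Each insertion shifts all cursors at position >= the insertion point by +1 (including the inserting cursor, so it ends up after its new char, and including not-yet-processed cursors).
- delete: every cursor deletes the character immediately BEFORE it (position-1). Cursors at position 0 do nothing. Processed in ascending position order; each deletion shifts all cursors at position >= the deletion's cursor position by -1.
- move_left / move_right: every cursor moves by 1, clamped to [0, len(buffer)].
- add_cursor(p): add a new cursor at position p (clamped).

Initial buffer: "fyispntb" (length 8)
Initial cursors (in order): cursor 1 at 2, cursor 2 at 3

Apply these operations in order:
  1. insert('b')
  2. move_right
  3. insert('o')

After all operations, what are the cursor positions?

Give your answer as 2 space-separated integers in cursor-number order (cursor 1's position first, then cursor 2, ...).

After op 1 (insert('b')): buffer="fybibspntb" (len 10), cursors c1@3 c2@5, authorship ..1.2.....
After op 2 (move_right): buffer="fybibspntb" (len 10), cursors c1@4 c2@6, authorship ..1.2.....
After op 3 (insert('o')): buffer="fybiobsopntb" (len 12), cursors c1@5 c2@8, authorship ..1.12.2....

Answer: 5 8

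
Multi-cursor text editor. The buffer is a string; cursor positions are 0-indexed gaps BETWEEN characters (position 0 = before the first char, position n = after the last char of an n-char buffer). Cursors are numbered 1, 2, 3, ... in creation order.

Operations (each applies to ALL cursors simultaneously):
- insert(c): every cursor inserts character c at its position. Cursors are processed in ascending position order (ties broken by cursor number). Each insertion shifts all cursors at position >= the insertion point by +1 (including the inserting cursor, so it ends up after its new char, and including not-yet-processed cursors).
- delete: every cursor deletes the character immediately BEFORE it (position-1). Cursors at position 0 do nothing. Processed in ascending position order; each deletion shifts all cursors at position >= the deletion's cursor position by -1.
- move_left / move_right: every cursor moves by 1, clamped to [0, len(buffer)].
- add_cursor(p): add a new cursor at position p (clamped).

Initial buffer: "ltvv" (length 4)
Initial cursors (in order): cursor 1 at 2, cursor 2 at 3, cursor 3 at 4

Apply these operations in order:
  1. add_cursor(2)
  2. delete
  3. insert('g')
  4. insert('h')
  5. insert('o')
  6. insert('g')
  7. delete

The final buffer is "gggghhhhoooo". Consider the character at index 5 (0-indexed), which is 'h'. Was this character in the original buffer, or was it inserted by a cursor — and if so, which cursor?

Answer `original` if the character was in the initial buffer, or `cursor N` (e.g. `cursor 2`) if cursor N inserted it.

Answer: cursor 2

Derivation:
After op 1 (add_cursor(2)): buffer="ltvv" (len 4), cursors c1@2 c4@2 c2@3 c3@4, authorship ....
After op 2 (delete): buffer="" (len 0), cursors c1@0 c2@0 c3@0 c4@0, authorship 
After op 3 (insert('g')): buffer="gggg" (len 4), cursors c1@4 c2@4 c3@4 c4@4, authorship 1234
After op 4 (insert('h')): buffer="gggghhhh" (len 8), cursors c1@8 c2@8 c3@8 c4@8, authorship 12341234
After op 5 (insert('o')): buffer="gggghhhhoooo" (len 12), cursors c1@12 c2@12 c3@12 c4@12, authorship 123412341234
After op 6 (insert('g')): buffer="gggghhhhoooogggg" (len 16), cursors c1@16 c2@16 c3@16 c4@16, authorship 1234123412341234
After op 7 (delete): buffer="gggghhhhoooo" (len 12), cursors c1@12 c2@12 c3@12 c4@12, authorship 123412341234
Authorship (.=original, N=cursor N): 1 2 3 4 1 2 3 4 1 2 3 4
Index 5: author = 2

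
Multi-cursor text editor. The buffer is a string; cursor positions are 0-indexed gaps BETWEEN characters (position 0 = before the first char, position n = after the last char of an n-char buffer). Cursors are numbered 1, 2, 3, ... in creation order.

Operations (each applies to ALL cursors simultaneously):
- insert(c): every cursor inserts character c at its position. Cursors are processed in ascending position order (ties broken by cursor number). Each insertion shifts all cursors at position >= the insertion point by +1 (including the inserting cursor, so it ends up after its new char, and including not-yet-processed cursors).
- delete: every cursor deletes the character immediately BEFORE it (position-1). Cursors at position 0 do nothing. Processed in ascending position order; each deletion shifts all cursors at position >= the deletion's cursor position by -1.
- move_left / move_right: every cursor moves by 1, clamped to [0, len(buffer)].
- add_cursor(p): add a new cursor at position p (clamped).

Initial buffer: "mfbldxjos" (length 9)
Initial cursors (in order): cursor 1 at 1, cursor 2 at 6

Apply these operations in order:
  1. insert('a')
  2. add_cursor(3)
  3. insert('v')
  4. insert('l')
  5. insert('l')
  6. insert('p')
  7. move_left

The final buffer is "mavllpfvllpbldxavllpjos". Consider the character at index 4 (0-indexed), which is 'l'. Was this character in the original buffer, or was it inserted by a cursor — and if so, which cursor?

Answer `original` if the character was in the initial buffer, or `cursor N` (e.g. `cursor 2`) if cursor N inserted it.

Answer: cursor 1

Derivation:
After op 1 (insert('a')): buffer="mafbldxajos" (len 11), cursors c1@2 c2@8, authorship .1.....2...
After op 2 (add_cursor(3)): buffer="mafbldxajos" (len 11), cursors c1@2 c3@3 c2@8, authorship .1.....2...
After op 3 (insert('v')): buffer="mavfvbldxavjos" (len 14), cursors c1@3 c3@5 c2@11, authorship .11.3....22...
After op 4 (insert('l')): buffer="mavlfvlbldxavljos" (len 17), cursors c1@4 c3@7 c2@14, authorship .111.33....222...
After op 5 (insert('l')): buffer="mavllfvllbldxavlljos" (len 20), cursors c1@5 c3@9 c2@17, authorship .1111.333....2222...
After op 6 (insert('p')): buffer="mavllpfvllpbldxavllpjos" (len 23), cursors c1@6 c3@11 c2@20, authorship .11111.3333....22222...
After op 7 (move_left): buffer="mavllpfvllpbldxavllpjos" (len 23), cursors c1@5 c3@10 c2@19, authorship .11111.3333....22222...
Authorship (.=original, N=cursor N): . 1 1 1 1 1 . 3 3 3 3 . . . . 2 2 2 2 2 . . .
Index 4: author = 1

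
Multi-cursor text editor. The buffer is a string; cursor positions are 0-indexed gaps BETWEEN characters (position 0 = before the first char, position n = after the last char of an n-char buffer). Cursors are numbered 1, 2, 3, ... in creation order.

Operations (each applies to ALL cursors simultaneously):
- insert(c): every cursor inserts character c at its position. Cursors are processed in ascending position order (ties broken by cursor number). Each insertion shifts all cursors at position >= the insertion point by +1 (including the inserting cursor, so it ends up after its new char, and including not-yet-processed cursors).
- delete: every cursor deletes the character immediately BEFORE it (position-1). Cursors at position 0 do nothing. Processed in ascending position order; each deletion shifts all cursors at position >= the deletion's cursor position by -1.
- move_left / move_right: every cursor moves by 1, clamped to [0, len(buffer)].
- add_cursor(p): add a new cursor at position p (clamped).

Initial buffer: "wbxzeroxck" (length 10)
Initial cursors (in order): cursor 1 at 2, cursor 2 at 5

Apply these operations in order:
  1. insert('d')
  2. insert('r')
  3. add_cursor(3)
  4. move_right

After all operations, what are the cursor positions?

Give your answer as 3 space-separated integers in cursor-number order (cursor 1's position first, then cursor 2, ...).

Answer: 5 10 4

Derivation:
After op 1 (insert('d')): buffer="wbdxzedroxck" (len 12), cursors c1@3 c2@7, authorship ..1...2.....
After op 2 (insert('r')): buffer="wbdrxzedrroxck" (len 14), cursors c1@4 c2@9, authorship ..11...22.....
After op 3 (add_cursor(3)): buffer="wbdrxzedrroxck" (len 14), cursors c3@3 c1@4 c2@9, authorship ..11...22.....
After op 4 (move_right): buffer="wbdrxzedrroxck" (len 14), cursors c3@4 c1@5 c2@10, authorship ..11...22.....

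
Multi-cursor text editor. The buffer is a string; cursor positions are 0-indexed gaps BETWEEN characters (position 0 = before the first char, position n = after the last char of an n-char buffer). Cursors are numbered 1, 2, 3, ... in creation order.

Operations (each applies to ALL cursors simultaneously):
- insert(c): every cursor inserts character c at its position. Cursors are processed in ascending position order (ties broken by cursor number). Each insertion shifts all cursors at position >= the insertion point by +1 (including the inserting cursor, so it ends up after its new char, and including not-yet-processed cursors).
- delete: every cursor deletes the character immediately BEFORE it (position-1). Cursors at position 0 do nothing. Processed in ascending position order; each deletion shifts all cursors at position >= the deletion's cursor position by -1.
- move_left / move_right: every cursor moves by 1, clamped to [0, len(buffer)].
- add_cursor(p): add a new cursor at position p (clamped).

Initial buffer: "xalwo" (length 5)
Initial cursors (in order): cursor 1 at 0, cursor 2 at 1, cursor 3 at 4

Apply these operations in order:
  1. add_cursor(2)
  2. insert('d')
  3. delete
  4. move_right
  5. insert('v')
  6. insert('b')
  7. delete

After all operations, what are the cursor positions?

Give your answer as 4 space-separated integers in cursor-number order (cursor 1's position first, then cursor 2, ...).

Answer: 2 4 9 6

Derivation:
After op 1 (add_cursor(2)): buffer="xalwo" (len 5), cursors c1@0 c2@1 c4@2 c3@4, authorship .....
After op 2 (insert('d')): buffer="dxdadlwdo" (len 9), cursors c1@1 c2@3 c4@5 c3@8, authorship 1.2.4..3.
After op 3 (delete): buffer="xalwo" (len 5), cursors c1@0 c2@1 c4@2 c3@4, authorship .....
After op 4 (move_right): buffer="xalwo" (len 5), cursors c1@1 c2@2 c4@3 c3@5, authorship .....
After op 5 (insert('v')): buffer="xvavlvwov" (len 9), cursors c1@2 c2@4 c4@6 c3@9, authorship .1.2.4..3
After op 6 (insert('b')): buffer="xvbavblvbwovb" (len 13), cursors c1@3 c2@6 c4@9 c3@13, authorship .11.22.44..33
After op 7 (delete): buffer="xvavlvwov" (len 9), cursors c1@2 c2@4 c4@6 c3@9, authorship .1.2.4..3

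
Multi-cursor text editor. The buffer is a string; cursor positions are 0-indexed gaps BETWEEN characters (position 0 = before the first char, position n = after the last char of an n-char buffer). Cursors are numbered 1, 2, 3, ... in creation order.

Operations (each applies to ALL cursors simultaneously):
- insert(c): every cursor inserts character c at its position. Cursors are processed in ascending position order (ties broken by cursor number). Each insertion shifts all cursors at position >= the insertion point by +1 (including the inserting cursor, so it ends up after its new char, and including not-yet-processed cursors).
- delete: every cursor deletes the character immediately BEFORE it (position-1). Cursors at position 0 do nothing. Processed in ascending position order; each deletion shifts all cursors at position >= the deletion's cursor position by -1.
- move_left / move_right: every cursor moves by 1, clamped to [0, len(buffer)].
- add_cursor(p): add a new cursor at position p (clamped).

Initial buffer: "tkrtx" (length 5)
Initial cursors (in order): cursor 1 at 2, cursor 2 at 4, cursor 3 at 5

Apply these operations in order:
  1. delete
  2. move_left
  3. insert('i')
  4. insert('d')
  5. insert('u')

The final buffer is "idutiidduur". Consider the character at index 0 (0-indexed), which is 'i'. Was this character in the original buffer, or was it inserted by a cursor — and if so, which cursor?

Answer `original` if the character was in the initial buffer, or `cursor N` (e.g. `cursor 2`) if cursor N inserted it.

After op 1 (delete): buffer="tr" (len 2), cursors c1@1 c2@2 c3@2, authorship ..
After op 2 (move_left): buffer="tr" (len 2), cursors c1@0 c2@1 c3@1, authorship ..
After op 3 (insert('i')): buffer="itiir" (len 5), cursors c1@1 c2@4 c3@4, authorship 1.23.
After op 4 (insert('d')): buffer="idtiiddr" (len 8), cursors c1@2 c2@7 c3@7, authorship 11.2323.
After op 5 (insert('u')): buffer="idutiidduur" (len 11), cursors c1@3 c2@10 c3@10, authorship 111.232323.
Authorship (.=original, N=cursor N): 1 1 1 . 2 3 2 3 2 3 .
Index 0: author = 1

Answer: cursor 1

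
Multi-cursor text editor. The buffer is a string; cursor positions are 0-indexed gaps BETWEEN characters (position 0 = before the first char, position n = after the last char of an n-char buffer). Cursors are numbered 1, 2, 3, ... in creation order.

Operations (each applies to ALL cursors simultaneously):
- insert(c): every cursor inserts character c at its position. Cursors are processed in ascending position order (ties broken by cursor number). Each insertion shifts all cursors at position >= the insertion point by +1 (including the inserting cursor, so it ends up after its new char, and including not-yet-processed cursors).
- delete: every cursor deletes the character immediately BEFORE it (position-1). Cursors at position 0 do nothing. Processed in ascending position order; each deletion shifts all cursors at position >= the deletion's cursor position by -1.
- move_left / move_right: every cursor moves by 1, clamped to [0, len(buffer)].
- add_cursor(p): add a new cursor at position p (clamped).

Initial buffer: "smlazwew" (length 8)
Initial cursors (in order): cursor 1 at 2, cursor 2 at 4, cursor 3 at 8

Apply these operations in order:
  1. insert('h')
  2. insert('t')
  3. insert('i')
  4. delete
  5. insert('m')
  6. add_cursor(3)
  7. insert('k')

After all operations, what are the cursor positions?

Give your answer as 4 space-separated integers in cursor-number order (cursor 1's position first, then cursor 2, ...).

Answer: 7 13 21 4

Derivation:
After op 1 (insert('h')): buffer="smhlahzwewh" (len 11), cursors c1@3 c2@6 c3@11, authorship ..1..2....3
After op 2 (insert('t')): buffer="smhtlahtzwewht" (len 14), cursors c1@4 c2@8 c3@14, authorship ..11..22....33
After op 3 (insert('i')): buffer="smhtilahtizwewhti" (len 17), cursors c1@5 c2@10 c3@17, authorship ..111..222....333
After op 4 (delete): buffer="smhtlahtzwewht" (len 14), cursors c1@4 c2@8 c3@14, authorship ..11..22....33
After op 5 (insert('m')): buffer="smhtmlahtmzwewhtm" (len 17), cursors c1@5 c2@10 c3@17, authorship ..111..222....333
After op 6 (add_cursor(3)): buffer="smhtmlahtmzwewhtm" (len 17), cursors c4@3 c1@5 c2@10 c3@17, authorship ..111..222....333
After op 7 (insert('k')): buffer="smhktmklahtmkzwewhtmk" (len 21), cursors c4@4 c1@7 c2@13 c3@21, authorship ..14111..2222....3333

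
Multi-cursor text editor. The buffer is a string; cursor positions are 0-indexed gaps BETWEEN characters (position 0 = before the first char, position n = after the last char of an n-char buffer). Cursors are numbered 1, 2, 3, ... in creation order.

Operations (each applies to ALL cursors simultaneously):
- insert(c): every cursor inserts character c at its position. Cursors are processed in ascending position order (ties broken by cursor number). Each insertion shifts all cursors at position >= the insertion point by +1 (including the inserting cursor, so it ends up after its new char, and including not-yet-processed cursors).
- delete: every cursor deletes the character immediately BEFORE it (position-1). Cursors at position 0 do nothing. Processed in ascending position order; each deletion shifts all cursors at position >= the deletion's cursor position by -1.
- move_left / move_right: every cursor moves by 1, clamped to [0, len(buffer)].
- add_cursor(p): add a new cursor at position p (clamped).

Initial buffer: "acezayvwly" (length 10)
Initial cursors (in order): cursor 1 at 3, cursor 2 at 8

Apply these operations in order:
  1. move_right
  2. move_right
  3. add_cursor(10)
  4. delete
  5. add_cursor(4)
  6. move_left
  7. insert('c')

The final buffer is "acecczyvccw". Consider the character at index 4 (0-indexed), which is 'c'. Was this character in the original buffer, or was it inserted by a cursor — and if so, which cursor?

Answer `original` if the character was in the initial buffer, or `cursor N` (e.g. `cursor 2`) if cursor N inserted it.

Answer: cursor 4

Derivation:
After op 1 (move_right): buffer="acezayvwly" (len 10), cursors c1@4 c2@9, authorship ..........
After op 2 (move_right): buffer="acezayvwly" (len 10), cursors c1@5 c2@10, authorship ..........
After op 3 (add_cursor(10)): buffer="acezayvwly" (len 10), cursors c1@5 c2@10 c3@10, authorship ..........
After op 4 (delete): buffer="acezyvw" (len 7), cursors c1@4 c2@7 c3@7, authorship .......
After op 5 (add_cursor(4)): buffer="acezyvw" (len 7), cursors c1@4 c4@4 c2@7 c3@7, authorship .......
After op 6 (move_left): buffer="acezyvw" (len 7), cursors c1@3 c4@3 c2@6 c3@6, authorship .......
After op 7 (insert('c')): buffer="acecczyvccw" (len 11), cursors c1@5 c4@5 c2@10 c3@10, authorship ...14...23.
Authorship (.=original, N=cursor N): . . . 1 4 . . . 2 3 .
Index 4: author = 4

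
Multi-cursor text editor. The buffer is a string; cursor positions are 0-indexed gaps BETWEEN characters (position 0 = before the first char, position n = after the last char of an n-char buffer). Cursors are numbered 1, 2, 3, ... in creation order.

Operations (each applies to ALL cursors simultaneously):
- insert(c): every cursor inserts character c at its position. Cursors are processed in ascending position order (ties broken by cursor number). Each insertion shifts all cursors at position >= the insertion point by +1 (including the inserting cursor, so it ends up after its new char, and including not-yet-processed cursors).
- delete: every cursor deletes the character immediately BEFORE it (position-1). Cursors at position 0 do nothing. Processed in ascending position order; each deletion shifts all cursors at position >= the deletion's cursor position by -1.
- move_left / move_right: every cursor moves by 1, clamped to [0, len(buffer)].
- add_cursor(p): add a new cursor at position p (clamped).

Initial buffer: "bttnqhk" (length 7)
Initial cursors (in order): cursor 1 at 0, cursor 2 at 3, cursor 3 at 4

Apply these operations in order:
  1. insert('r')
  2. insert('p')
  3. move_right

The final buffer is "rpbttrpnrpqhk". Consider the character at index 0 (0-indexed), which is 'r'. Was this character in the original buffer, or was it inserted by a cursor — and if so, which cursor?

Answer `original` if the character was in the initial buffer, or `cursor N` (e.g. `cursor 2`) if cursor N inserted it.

Answer: cursor 1

Derivation:
After op 1 (insert('r')): buffer="rbttrnrqhk" (len 10), cursors c1@1 c2@5 c3@7, authorship 1...2.3...
After op 2 (insert('p')): buffer="rpbttrpnrpqhk" (len 13), cursors c1@2 c2@7 c3@10, authorship 11...22.33...
After op 3 (move_right): buffer="rpbttrpnrpqhk" (len 13), cursors c1@3 c2@8 c3@11, authorship 11...22.33...
Authorship (.=original, N=cursor N): 1 1 . . . 2 2 . 3 3 . . .
Index 0: author = 1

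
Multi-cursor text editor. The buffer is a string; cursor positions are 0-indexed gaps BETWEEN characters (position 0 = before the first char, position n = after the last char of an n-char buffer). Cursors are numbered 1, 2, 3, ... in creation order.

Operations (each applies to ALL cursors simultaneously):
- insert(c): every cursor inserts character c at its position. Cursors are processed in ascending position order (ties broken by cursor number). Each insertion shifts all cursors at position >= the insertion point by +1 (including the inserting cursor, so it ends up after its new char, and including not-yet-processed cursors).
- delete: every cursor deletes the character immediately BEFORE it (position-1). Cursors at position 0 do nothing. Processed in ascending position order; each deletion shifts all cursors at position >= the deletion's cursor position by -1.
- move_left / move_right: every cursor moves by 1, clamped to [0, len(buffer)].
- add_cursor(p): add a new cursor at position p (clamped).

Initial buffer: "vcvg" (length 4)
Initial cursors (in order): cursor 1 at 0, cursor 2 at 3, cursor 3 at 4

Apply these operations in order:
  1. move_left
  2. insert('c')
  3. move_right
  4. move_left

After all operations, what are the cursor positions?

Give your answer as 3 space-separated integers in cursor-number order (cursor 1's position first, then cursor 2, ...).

After op 1 (move_left): buffer="vcvg" (len 4), cursors c1@0 c2@2 c3@3, authorship ....
After op 2 (insert('c')): buffer="cvccvcg" (len 7), cursors c1@1 c2@4 c3@6, authorship 1..2.3.
After op 3 (move_right): buffer="cvccvcg" (len 7), cursors c1@2 c2@5 c3@7, authorship 1..2.3.
After op 4 (move_left): buffer="cvccvcg" (len 7), cursors c1@1 c2@4 c3@6, authorship 1..2.3.

Answer: 1 4 6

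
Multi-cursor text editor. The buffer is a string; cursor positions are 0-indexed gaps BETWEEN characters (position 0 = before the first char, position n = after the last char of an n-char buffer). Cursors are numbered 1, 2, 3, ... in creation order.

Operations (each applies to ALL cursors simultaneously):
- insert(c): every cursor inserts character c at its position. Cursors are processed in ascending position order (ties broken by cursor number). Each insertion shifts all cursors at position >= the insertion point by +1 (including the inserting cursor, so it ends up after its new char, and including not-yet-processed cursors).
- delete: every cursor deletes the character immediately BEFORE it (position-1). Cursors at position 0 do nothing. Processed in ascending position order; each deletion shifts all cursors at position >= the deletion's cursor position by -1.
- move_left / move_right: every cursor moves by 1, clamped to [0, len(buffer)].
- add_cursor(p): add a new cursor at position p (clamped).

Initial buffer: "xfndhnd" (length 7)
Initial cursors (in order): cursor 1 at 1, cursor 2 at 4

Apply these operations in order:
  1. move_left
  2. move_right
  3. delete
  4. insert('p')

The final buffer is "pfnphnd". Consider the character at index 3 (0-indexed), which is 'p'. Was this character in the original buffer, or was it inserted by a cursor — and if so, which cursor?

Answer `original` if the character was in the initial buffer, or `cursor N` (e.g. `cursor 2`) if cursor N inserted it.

After op 1 (move_left): buffer="xfndhnd" (len 7), cursors c1@0 c2@3, authorship .......
After op 2 (move_right): buffer="xfndhnd" (len 7), cursors c1@1 c2@4, authorship .......
After op 3 (delete): buffer="fnhnd" (len 5), cursors c1@0 c2@2, authorship .....
After op 4 (insert('p')): buffer="pfnphnd" (len 7), cursors c1@1 c2@4, authorship 1..2...
Authorship (.=original, N=cursor N): 1 . . 2 . . .
Index 3: author = 2

Answer: cursor 2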